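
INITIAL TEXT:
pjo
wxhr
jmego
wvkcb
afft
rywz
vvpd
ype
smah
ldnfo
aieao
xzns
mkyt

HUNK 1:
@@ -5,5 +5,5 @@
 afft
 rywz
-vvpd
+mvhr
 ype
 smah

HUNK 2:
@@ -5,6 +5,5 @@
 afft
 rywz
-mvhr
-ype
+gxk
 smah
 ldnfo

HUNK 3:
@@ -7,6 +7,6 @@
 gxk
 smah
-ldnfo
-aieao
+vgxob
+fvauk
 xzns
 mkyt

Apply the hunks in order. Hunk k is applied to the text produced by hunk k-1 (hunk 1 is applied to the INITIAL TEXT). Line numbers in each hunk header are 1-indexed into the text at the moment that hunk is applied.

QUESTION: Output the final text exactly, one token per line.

Hunk 1: at line 5 remove [vvpd] add [mvhr] -> 13 lines: pjo wxhr jmego wvkcb afft rywz mvhr ype smah ldnfo aieao xzns mkyt
Hunk 2: at line 5 remove [mvhr,ype] add [gxk] -> 12 lines: pjo wxhr jmego wvkcb afft rywz gxk smah ldnfo aieao xzns mkyt
Hunk 3: at line 7 remove [ldnfo,aieao] add [vgxob,fvauk] -> 12 lines: pjo wxhr jmego wvkcb afft rywz gxk smah vgxob fvauk xzns mkyt

Answer: pjo
wxhr
jmego
wvkcb
afft
rywz
gxk
smah
vgxob
fvauk
xzns
mkyt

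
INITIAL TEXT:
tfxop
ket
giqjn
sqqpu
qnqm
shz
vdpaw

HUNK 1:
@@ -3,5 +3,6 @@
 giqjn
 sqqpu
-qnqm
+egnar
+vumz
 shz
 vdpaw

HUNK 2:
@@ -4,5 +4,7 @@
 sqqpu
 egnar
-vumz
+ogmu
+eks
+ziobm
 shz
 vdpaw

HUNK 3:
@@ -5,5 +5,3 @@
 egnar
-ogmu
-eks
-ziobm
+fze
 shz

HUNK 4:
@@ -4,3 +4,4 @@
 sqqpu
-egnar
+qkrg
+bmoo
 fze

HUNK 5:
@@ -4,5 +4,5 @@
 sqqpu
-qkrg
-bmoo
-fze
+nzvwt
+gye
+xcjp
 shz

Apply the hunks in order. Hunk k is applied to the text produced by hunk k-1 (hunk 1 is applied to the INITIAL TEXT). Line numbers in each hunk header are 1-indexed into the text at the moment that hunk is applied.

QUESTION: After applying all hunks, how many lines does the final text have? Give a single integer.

Hunk 1: at line 3 remove [qnqm] add [egnar,vumz] -> 8 lines: tfxop ket giqjn sqqpu egnar vumz shz vdpaw
Hunk 2: at line 4 remove [vumz] add [ogmu,eks,ziobm] -> 10 lines: tfxop ket giqjn sqqpu egnar ogmu eks ziobm shz vdpaw
Hunk 3: at line 5 remove [ogmu,eks,ziobm] add [fze] -> 8 lines: tfxop ket giqjn sqqpu egnar fze shz vdpaw
Hunk 4: at line 4 remove [egnar] add [qkrg,bmoo] -> 9 lines: tfxop ket giqjn sqqpu qkrg bmoo fze shz vdpaw
Hunk 5: at line 4 remove [qkrg,bmoo,fze] add [nzvwt,gye,xcjp] -> 9 lines: tfxop ket giqjn sqqpu nzvwt gye xcjp shz vdpaw
Final line count: 9

Answer: 9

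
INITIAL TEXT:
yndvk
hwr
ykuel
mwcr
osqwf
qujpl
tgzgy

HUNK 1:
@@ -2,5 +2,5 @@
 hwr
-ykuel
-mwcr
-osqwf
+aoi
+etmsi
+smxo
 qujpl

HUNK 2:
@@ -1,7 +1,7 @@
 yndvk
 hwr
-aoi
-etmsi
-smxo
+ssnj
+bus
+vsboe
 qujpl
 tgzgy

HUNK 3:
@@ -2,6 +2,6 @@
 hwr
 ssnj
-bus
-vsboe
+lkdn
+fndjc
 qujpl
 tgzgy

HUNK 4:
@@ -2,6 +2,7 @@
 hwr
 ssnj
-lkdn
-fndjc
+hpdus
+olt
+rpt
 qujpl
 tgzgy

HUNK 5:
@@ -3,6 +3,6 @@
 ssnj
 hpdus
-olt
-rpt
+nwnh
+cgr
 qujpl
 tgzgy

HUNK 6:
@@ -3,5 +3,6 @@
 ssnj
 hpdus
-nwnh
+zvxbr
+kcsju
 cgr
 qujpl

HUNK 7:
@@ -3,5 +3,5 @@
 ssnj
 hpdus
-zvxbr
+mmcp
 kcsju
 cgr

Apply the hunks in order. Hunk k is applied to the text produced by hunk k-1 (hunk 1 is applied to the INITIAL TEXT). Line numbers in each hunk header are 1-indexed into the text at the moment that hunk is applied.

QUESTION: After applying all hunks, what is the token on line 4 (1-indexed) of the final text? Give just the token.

Answer: hpdus

Derivation:
Hunk 1: at line 2 remove [ykuel,mwcr,osqwf] add [aoi,etmsi,smxo] -> 7 lines: yndvk hwr aoi etmsi smxo qujpl tgzgy
Hunk 2: at line 1 remove [aoi,etmsi,smxo] add [ssnj,bus,vsboe] -> 7 lines: yndvk hwr ssnj bus vsboe qujpl tgzgy
Hunk 3: at line 2 remove [bus,vsboe] add [lkdn,fndjc] -> 7 lines: yndvk hwr ssnj lkdn fndjc qujpl tgzgy
Hunk 4: at line 2 remove [lkdn,fndjc] add [hpdus,olt,rpt] -> 8 lines: yndvk hwr ssnj hpdus olt rpt qujpl tgzgy
Hunk 5: at line 3 remove [olt,rpt] add [nwnh,cgr] -> 8 lines: yndvk hwr ssnj hpdus nwnh cgr qujpl tgzgy
Hunk 6: at line 3 remove [nwnh] add [zvxbr,kcsju] -> 9 lines: yndvk hwr ssnj hpdus zvxbr kcsju cgr qujpl tgzgy
Hunk 7: at line 3 remove [zvxbr] add [mmcp] -> 9 lines: yndvk hwr ssnj hpdus mmcp kcsju cgr qujpl tgzgy
Final line 4: hpdus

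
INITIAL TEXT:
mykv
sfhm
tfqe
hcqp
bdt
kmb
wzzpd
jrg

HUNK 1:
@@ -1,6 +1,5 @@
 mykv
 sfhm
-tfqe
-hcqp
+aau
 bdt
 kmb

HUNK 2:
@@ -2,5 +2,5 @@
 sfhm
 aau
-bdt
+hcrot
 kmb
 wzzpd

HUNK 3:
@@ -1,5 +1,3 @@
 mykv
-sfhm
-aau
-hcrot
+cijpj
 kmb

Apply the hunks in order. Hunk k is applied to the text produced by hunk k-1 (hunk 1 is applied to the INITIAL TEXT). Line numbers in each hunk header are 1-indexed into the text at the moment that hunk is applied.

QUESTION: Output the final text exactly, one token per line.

Answer: mykv
cijpj
kmb
wzzpd
jrg

Derivation:
Hunk 1: at line 1 remove [tfqe,hcqp] add [aau] -> 7 lines: mykv sfhm aau bdt kmb wzzpd jrg
Hunk 2: at line 2 remove [bdt] add [hcrot] -> 7 lines: mykv sfhm aau hcrot kmb wzzpd jrg
Hunk 3: at line 1 remove [sfhm,aau,hcrot] add [cijpj] -> 5 lines: mykv cijpj kmb wzzpd jrg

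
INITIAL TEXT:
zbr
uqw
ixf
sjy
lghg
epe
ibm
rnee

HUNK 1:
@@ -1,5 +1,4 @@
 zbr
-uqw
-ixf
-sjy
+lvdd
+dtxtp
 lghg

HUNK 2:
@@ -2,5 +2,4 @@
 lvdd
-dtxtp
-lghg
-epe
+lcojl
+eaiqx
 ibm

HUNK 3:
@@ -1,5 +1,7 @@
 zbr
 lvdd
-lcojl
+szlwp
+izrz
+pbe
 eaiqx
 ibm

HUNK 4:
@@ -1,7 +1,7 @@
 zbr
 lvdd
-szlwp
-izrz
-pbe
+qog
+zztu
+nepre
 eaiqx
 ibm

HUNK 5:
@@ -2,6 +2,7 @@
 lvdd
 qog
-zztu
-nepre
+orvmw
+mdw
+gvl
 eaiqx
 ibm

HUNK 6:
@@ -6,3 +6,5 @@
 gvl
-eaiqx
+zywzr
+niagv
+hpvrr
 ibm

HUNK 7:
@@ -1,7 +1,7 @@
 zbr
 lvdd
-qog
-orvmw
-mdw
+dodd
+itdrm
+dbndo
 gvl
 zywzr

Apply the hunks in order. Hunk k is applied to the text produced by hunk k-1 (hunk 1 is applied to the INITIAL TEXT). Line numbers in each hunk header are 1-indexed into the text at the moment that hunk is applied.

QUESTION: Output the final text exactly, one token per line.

Answer: zbr
lvdd
dodd
itdrm
dbndo
gvl
zywzr
niagv
hpvrr
ibm
rnee

Derivation:
Hunk 1: at line 1 remove [uqw,ixf,sjy] add [lvdd,dtxtp] -> 7 lines: zbr lvdd dtxtp lghg epe ibm rnee
Hunk 2: at line 2 remove [dtxtp,lghg,epe] add [lcojl,eaiqx] -> 6 lines: zbr lvdd lcojl eaiqx ibm rnee
Hunk 3: at line 1 remove [lcojl] add [szlwp,izrz,pbe] -> 8 lines: zbr lvdd szlwp izrz pbe eaiqx ibm rnee
Hunk 4: at line 1 remove [szlwp,izrz,pbe] add [qog,zztu,nepre] -> 8 lines: zbr lvdd qog zztu nepre eaiqx ibm rnee
Hunk 5: at line 2 remove [zztu,nepre] add [orvmw,mdw,gvl] -> 9 lines: zbr lvdd qog orvmw mdw gvl eaiqx ibm rnee
Hunk 6: at line 6 remove [eaiqx] add [zywzr,niagv,hpvrr] -> 11 lines: zbr lvdd qog orvmw mdw gvl zywzr niagv hpvrr ibm rnee
Hunk 7: at line 1 remove [qog,orvmw,mdw] add [dodd,itdrm,dbndo] -> 11 lines: zbr lvdd dodd itdrm dbndo gvl zywzr niagv hpvrr ibm rnee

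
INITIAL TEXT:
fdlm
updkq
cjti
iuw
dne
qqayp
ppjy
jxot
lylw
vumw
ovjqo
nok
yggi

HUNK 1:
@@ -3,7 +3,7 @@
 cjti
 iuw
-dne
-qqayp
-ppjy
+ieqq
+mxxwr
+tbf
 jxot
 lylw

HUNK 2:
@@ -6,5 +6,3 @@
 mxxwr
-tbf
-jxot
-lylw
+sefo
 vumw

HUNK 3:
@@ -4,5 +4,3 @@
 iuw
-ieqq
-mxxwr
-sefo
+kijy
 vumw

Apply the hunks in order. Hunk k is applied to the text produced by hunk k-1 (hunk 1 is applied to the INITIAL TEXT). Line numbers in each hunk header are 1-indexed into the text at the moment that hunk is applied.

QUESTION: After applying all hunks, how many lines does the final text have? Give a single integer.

Hunk 1: at line 3 remove [dne,qqayp,ppjy] add [ieqq,mxxwr,tbf] -> 13 lines: fdlm updkq cjti iuw ieqq mxxwr tbf jxot lylw vumw ovjqo nok yggi
Hunk 2: at line 6 remove [tbf,jxot,lylw] add [sefo] -> 11 lines: fdlm updkq cjti iuw ieqq mxxwr sefo vumw ovjqo nok yggi
Hunk 3: at line 4 remove [ieqq,mxxwr,sefo] add [kijy] -> 9 lines: fdlm updkq cjti iuw kijy vumw ovjqo nok yggi
Final line count: 9

Answer: 9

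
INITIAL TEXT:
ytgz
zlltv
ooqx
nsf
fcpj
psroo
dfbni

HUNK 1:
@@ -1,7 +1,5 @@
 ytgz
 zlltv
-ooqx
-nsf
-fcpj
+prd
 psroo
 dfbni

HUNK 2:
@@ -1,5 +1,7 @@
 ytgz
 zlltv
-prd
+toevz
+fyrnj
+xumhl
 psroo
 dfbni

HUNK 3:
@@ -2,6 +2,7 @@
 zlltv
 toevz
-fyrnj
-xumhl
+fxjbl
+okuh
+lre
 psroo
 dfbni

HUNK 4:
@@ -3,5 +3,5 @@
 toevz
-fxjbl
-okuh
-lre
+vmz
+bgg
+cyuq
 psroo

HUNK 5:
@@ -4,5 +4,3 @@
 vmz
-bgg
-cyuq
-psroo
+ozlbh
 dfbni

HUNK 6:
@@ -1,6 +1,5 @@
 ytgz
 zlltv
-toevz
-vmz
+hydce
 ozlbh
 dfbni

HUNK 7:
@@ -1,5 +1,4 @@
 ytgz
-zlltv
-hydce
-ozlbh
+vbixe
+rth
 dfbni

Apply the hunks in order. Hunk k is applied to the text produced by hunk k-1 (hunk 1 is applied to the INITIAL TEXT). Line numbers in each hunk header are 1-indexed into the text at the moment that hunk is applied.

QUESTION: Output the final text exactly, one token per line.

Hunk 1: at line 1 remove [ooqx,nsf,fcpj] add [prd] -> 5 lines: ytgz zlltv prd psroo dfbni
Hunk 2: at line 1 remove [prd] add [toevz,fyrnj,xumhl] -> 7 lines: ytgz zlltv toevz fyrnj xumhl psroo dfbni
Hunk 3: at line 2 remove [fyrnj,xumhl] add [fxjbl,okuh,lre] -> 8 lines: ytgz zlltv toevz fxjbl okuh lre psroo dfbni
Hunk 4: at line 3 remove [fxjbl,okuh,lre] add [vmz,bgg,cyuq] -> 8 lines: ytgz zlltv toevz vmz bgg cyuq psroo dfbni
Hunk 5: at line 4 remove [bgg,cyuq,psroo] add [ozlbh] -> 6 lines: ytgz zlltv toevz vmz ozlbh dfbni
Hunk 6: at line 1 remove [toevz,vmz] add [hydce] -> 5 lines: ytgz zlltv hydce ozlbh dfbni
Hunk 7: at line 1 remove [zlltv,hydce,ozlbh] add [vbixe,rth] -> 4 lines: ytgz vbixe rth dfbni

Answer: ytgz
vbixe
rth
dfbni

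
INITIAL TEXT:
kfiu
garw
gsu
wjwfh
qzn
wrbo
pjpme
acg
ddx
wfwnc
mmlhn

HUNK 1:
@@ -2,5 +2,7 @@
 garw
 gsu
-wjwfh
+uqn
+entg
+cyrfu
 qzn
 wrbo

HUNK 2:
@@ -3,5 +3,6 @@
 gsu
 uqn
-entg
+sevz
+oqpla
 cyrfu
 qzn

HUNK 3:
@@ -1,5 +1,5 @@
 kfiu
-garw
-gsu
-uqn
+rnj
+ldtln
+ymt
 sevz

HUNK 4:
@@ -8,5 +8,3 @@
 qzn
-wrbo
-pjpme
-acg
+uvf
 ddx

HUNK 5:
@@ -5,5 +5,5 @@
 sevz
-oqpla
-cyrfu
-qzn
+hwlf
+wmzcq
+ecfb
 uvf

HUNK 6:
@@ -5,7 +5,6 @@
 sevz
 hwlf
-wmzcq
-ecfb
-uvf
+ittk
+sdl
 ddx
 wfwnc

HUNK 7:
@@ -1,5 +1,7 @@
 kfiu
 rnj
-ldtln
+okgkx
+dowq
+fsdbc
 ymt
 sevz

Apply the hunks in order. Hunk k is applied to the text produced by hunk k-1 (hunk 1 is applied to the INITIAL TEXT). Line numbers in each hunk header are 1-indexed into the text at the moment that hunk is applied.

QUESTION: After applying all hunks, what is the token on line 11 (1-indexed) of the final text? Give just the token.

Hunk 1: at line 2 remove [wjwfh] add [uqn,entg,cyrfu] -> 13 lines: kfiu garw gsu uqn entg cyrfu qzn wrbo pjpme acg ddx wfwnc mmlhn
Hunk 2: at line 3 remove [entg] add [sevz,oqpla] -> 14 lines: kfiu garw gsu uqn sevz oqpla cyrfu qzn wrbo pjpme acg ddx wfwnc mmlhn
Hunk 3: at line 1 remove [garw,gsu,uqn] add [rnj,ldtln,ymt] -> 14 lines: kfiu rnj ldtln ymt sevz oqpla cyrfu qzn wrbo pjpme acg ddx wfwnc mmlhn
Hunk 4: at line 8 remove [wrbo,pjpme,acg] add [uvf] -> 12 lines: kfiu rnj ldtln ymt sevz oqpla cyrfu qzn uvf ddx wfwnc mmlhn
Hunk 5: at line 5 remove [oqpla,cyrfu,qzn] add [hwlf,wmzcq,ecfb] -> 12 lines: kfiu rnj ldtln ymt sevz hwlf wmzcq ecfb uvf ddx wfwnc mmlhn
Hunk 6: at line 5 remove [wmzcq,ecfb,uvf] add [ittk,sdl] -> 11 lines: kfiu rnj ldtln ymt sevz hwlf ittk sdl ddx wfwnc mmlhn
Hunk 7: at line 1 remove [ldtln] add [okgkx,dowq,fsdbc] -> 13 lines: kfiu rnj okgkx dowq fsdbc ymt sevz hwlf ittk sdl ddx wfwnc mmlhn
Final line 11: ddx

Answer: ddx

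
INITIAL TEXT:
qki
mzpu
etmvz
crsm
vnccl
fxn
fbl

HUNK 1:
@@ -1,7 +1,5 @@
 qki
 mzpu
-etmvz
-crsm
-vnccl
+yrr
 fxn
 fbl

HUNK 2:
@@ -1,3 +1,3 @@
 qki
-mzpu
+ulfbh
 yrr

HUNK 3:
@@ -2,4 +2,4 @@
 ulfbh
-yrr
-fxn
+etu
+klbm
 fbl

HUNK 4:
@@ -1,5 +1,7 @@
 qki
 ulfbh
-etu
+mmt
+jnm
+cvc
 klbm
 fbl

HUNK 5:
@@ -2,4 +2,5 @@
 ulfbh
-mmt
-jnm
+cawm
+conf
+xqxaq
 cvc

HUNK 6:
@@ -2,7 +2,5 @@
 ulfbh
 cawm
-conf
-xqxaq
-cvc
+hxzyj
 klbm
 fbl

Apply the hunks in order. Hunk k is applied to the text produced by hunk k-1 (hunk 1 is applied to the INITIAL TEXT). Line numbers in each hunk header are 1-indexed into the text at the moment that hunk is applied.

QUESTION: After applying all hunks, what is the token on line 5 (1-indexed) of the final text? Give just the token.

Hunk 1: at line 1 remove [etmvz,crsm,vnccl] add [yrr] -> 5 lines: qki mzpu yrr fxn fbl
Hunk 2: at line 1 remove [mzpu] add [ulfbh] -> 5 lines: qki ulfbh yrr fxn fbl
Hunk 3: at line 2 remove [yrr,fxn] add [etu,klbm] -> 5 lines: qki ulfbh etu klbm fbl
Hunk 4: at line 1 remove [etu] add [mmt,jnm,cvc] -> 7 lines: qki ulfbh mmt jnm cvc klbm fbl
Hunk 5: at line 2 remove [mmt,jnm] add [cawm,conf,xqxaq] -> 8 lines: qki ulfbh cawm conf xqxaq cvc klbm fbl
Hunk 6: at line 2 remove [conf,xqxaq,cvc] add [hxzyj] -> 6 lines: qki ulfbh cawm hxzyj klbm fbl
Final line 5: klbm

Answer: klbm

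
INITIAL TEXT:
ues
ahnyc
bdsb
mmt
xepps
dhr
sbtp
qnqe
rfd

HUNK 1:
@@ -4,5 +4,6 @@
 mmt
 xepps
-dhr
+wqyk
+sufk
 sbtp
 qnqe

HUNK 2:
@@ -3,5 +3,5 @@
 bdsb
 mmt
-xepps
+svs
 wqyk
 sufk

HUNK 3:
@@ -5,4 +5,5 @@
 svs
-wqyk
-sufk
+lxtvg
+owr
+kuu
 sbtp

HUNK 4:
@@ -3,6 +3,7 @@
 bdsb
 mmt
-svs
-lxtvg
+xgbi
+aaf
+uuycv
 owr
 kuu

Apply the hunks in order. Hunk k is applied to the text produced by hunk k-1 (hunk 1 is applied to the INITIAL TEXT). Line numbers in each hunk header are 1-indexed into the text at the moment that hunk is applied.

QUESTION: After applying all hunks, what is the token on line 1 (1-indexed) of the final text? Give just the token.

Hunk 1: at line 4 remove [dhr] add [wqyk,sufk] -> 10 lines: ues ahnyc bdsb mmt xepps wqyk sufk sbtp qnqe rfd
Hunk 2: at line 3 remove [xepps] add [svs] -> 10 lines: ues ahnyc bdsb mmt svs wqyk sufk sbtp qnqe rfd
Hunk 3: at line 5 remove [wqyk,sufk] add [lxtvg,owr,kuu] -> 11 lines: ues ahnyc bdsb mmt svs lxtvg owr kuu sbtp qnqe rfd
Hunk 4: at line 3 remove [svs,lxtvg] add [xgbi,aaf,uuycv] -> 12 lines: ues ahnyc bdsb mmt xgbi aaf uuycv owr kuu sbtp qnqe rfd
Final line 1: ues

Answer: ues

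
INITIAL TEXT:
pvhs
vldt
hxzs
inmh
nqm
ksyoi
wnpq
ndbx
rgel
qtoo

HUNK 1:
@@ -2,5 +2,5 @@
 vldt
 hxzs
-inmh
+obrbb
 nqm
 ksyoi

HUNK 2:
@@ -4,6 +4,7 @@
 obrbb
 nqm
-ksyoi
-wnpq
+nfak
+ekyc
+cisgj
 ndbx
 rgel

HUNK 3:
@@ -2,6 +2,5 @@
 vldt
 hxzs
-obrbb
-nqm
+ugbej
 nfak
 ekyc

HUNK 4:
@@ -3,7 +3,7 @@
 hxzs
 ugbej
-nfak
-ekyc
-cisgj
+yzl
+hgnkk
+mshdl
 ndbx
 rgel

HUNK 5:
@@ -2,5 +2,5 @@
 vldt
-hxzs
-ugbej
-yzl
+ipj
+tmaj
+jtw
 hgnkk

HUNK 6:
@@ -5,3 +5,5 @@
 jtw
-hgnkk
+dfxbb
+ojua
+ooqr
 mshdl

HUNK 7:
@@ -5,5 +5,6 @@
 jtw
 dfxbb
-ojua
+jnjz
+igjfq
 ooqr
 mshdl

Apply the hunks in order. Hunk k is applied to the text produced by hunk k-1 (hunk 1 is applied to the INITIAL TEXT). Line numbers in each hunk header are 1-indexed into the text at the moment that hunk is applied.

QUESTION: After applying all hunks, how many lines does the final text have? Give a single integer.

Answer: 13

Derivation:
Hunk 1: at line 2 remove [inmh] add [obrbb] -> 10 lines: pvhs vldt hxzs obrbb nqm ksyoi wnpq ndbx rgel qtoo
Hunk 2: at line 4 remove [ksyoi,wnpq] add [nfak,ekyc,cisgj] -> 11 lines: pvhs vldt hxzs obrbb nqm nfak ekyc cisgj ndbx rgel qtoo
Hunk 3: at line 2 remove [obrbb,nqm] add [ugbej] -> 10 lines: pvhs vldt hxzs ugbej nfak ekyc cisgj ndbx rgel qtoo
Hunk 4: at line 3 remove [nfak,ekyc,cisgj] add [yzl,hgnkk,mshdl] -> 10 lines: pvhs vldt hxzs ugbej yzl hgnkk mshdl ndbx rgel qtoo
Hunk 5: at line 2 remove [hxzs,ugbej,yzl] add [ipj,tmaj,jtw] -> 10 lines: pvhs vldt ipj tmaj jtw hgnkk mshdl ndbx rgel qtoo
Hunk 6: at line 5 remove [hgnkk] add [dfxbb,ojua,ooqr] -> 12 lines: pvhs vldt ipj tmaj jtw dfxbb ojua ooqr mshdl ndbx rgel qtoo
Hunk 7: at line 5 remove [ojua] add [jnjz,igjfq] -> 13 lines: pvhs vldt ipj tmaj jtw dfxbb jnjz igjfq ooqr mshdl ndbx rgel qtoo
Final line count: 13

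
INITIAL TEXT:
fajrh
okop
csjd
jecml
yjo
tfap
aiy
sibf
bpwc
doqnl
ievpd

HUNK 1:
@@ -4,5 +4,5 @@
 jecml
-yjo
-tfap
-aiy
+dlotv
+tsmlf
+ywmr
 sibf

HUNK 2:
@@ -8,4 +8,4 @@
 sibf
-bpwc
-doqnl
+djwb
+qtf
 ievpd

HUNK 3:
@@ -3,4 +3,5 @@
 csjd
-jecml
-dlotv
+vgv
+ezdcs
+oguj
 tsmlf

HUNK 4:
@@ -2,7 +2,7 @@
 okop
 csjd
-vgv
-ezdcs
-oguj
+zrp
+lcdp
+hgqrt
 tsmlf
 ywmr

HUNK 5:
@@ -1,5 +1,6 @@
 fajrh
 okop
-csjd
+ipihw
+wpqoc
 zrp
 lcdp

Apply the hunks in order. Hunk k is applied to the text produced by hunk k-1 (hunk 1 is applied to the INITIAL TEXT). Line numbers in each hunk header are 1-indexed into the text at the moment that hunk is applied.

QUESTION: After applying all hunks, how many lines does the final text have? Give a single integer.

Hunk 1: at line 4 remove [yjo,tfap,aiy] add [dlotv,tsmlf,ywmr] -> 11 lines: fajrh okop csjd jecml dlotv tsmlf ywmr sibf bpwc doqnl ievpd
Hunk 2: at line 8 remove [bpwc,doqnl] add [djwb,qtf] -> 11 lines: fajrh okop csjd jecml dlotv tsmlf ywmr sibf djwb qtf ievpd
Hunk 3: at line 3 remove [jecml,dlotv] add [vgv,ezdcs,oguj] -> 12 lines: fajrh okop csjd vgv ezdcs oguj tsmlf ywmr sibf djwb qtf ievpd
Hunk 4: at line 2 remove [vgv,ezdcs,oguj] add [zrp,lcdp,hgqrt] -> 12 lines: fajrh okop csjd zrp lcdp hgqrt tsmlf ywmr sibf djwb qtf ievpd
Hunk 5: at line 1 remove [csjd] add [ipihw,wpqoc] -> 13 lines: fajrh okop ipihw wpqoc zrp lcdp hgqrt tsmlf ywmr sibf djwb qtf ievpd
Final line count: 13

Answer: 13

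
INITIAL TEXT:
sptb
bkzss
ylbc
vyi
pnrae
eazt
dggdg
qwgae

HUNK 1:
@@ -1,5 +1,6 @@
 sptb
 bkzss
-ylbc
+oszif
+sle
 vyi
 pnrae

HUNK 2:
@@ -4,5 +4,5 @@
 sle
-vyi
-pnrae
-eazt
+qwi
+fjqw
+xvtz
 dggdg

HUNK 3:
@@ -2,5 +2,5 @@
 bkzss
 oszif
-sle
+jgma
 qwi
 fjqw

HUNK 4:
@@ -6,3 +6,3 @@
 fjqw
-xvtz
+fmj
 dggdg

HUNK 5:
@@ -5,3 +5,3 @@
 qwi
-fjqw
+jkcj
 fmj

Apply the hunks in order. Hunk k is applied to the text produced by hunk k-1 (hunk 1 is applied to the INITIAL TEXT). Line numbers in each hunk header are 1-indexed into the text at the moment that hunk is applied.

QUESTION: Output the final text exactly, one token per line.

Hunk 1: at line 1 remove [ylbc] add [oszif,sle] -> 9 lines: sptb bkzss oszif sle vyi pnrae eazt dggdg qwgae
Hunk 2: at line 4 remove [vyi,pnrae,eazt] add [qwi,fjqw,xvtz] -> 9 lines: sptb bkzss oszif sle qwi fjqw xvtz dggdg qwgae
Hunk 3: at line 2 remove [sle] add [jgma] -> 9 lines: sptb bkzss oszif jgma qwi fjqw xvtz dggdg qwgae
Hunk 4: at line 6 remove [xvtz] add [fmj] -> 9 lines: sptb bkzss oszif jgma qwi fjqw fmj dggdg qwgae
Hunk 5: at line 5 remove [fjqw] add [jkcj] -> 9 lines: sptb bkzss oszif jgma qwi jkcj fmj dggdg qwgae

Answer: sptb
bkzss
oszif
jgma
qwi
jkcj
fmj
dggdg
qwgae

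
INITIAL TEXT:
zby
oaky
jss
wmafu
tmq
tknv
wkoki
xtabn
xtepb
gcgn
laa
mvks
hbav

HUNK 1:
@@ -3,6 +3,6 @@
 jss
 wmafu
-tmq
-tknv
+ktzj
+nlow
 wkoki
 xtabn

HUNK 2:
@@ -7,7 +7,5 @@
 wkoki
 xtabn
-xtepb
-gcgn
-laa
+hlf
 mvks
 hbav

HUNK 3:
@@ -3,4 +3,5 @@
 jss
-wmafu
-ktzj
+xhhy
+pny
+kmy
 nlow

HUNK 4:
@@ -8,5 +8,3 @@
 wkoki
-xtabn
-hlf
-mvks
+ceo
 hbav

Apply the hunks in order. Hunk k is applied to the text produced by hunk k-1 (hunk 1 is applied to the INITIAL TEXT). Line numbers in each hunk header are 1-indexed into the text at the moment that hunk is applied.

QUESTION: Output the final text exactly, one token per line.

Answer: zby
oaky
jss
xhhy
pny
kmy
nlow
wkoki
ceo
hbav

Derivation:
Hunk 1: at line 3 remove [tmq,tknv] add [ktzj,nlow] -> 13 lines: zby oaky jss wmafu ktzj nlow wkoki xtabn xtepb gcgn laa mvks hbav
Hunk 2: at line 7 remove [xtepb,gcgn,laa] add [hlf] -> 11 lines: zby oaky jss wmafu ktzj nlow wkoki xtabn hlf mvks hbav
Hunk 3: at line 3 remove [wmafu,ktzj] add [xhhy,pny,kmy] -> 12 lines: zby oaky jss xhhy pny kmy nlow wkoki xtabn hlf mvks hbav
Hunk 4: at line 8 remove [xtabn,hlf,mvks] add [ceo] -> 10 lines: zby oaky jss xhhy pny kmy nlow wkoki ceo hbav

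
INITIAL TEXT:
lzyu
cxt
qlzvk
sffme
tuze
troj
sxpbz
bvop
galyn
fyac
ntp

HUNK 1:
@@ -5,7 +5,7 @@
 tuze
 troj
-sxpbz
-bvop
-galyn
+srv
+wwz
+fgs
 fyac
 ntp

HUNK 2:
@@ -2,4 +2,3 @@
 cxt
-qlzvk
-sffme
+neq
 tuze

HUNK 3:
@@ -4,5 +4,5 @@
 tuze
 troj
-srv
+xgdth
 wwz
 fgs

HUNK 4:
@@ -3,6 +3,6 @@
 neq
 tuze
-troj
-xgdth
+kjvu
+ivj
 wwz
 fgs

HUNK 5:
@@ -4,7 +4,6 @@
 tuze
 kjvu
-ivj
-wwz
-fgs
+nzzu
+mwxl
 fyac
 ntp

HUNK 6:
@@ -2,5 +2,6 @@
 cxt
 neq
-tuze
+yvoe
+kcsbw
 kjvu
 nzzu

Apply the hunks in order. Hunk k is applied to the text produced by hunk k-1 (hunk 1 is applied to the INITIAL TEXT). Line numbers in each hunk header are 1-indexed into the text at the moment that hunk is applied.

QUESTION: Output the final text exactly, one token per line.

Answer: lzyu
cxt
neq
yvoe
kcsbw
kjvu
nzzu
mwxl
fyac
ntp

Derivation:
Hunk 1: at line 5 remove [sxpbz,bvop,galyn] add [srv,wwz,fgs] -> 11 lines: lzyu cxt qlzvk sffme tuze troj srv wwz fgs fyac ntp
Hunk 2: at line 2 remove [qlzvk,sffme] add [neq] -> 10 lines: lzyu cxt neq tuze troj srv wwz fgs fyac ntp
Hunk 3: at line 4 remove [srv] add [xgdth] -> 10 lines: lzyu cxt neq tuze troj xgdth wwz fgs fyac ntp
Hunk 4: at line 3 remove [troj,xgdth] add [kjvu,ivj] -> 10 lines: lzyu cxt neq tuze kjvu ivj wwz fgs fyac ntp
Hunk 5: at line 4 remove [ivj,wwz,fgs] add [nzzu,mwxl] -> 9 lines: lzyu cxt neq tuze kjvu nzzu mwxl fyac ntp
Hunk 6: at line 2 remove [tuze] add [yvoe,kcsbw] -> 10 lines: lzyu cxt neq yvoe kcsbw kjvu nzzu mwxl fyac ntp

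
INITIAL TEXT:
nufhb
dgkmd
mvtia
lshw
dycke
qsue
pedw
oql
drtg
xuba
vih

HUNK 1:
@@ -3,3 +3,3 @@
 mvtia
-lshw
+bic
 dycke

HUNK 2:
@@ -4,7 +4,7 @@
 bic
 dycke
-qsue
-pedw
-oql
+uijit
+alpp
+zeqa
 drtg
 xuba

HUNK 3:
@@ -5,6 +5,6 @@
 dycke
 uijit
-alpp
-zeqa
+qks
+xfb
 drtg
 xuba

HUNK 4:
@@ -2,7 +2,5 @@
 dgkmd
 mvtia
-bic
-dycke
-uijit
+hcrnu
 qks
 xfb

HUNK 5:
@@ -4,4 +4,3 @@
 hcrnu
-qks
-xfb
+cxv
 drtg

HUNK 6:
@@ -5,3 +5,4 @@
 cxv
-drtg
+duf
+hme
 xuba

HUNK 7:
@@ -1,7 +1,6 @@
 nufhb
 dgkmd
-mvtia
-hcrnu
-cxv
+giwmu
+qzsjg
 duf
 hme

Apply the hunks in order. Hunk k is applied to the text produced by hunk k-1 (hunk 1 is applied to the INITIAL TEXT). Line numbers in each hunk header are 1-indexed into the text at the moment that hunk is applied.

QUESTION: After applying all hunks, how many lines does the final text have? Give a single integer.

Answer: 8

Derivation:
Hunk 1: at line 3 remove [lshw] add [bic] -> 11 lines: nufhb dgkmd mvtia bic dycke qsue pedw oql drtg xuba vih
Hunk 2: at line 4 remove [qsue,pedw,oql] add [uijit,alpp,zeqa] -> 11 lines: nufhb dgkmd mvtia bic dycke uijit alpp zeqa drtg xuba vih
Hunk 3: at line 5 remove [alpp,zeqa] add [qks,xfb] -> 11 lines: nufhb dgkmd mvtia bic dycke uijit qks xfb drtg xuba vih
Hunk 4: at line 2 remove [bic,dycke,uijit] add [hcrnu] -> 9 lines: nufhb dgkmd mvtia hcrnu qks xfb drtg xuba vih
Hunk 5: at line 4 remove [qks,xfb] add [cxv] -> 8 lines: nufhb dgkmd mvtia hcrnu cxv drtg xuba vih
Hunk 6: at line 5 remove [drtg] add [duf,hme] -> 9 lines: nufhb dgkmd mvtia hcrnu cxv duf hme xuba vih
Hunk 7: at line 1 remove [mvtia,hcrnu,cxv] add [giwmu,qzsjg] -> 8 lines: nufhb dgkmd giwmu qzsjg duf hme xuba vih
Final line count: 8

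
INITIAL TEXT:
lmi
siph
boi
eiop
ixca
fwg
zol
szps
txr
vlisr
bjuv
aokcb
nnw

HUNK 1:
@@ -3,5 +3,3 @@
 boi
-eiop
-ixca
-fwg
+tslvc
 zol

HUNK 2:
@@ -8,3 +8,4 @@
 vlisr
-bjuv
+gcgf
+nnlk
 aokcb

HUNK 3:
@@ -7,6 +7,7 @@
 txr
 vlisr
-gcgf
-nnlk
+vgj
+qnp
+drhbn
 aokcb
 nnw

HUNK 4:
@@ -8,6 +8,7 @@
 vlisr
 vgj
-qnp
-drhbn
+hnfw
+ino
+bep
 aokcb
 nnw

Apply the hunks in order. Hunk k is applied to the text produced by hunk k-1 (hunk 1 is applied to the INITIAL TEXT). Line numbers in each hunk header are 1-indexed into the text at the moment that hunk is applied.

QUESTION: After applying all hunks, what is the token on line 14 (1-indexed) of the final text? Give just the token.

Hunk 1: at line 3 remove [eiop,ixca,fwg] add [tslvc] -> 11 lines: lmi siph boi tslvc zol szps txr vlisr bjuv aokcb nnw
Hunk 2: at line 8 remove [bjuv] add [gcgf,nnlk] -> 12 lines: lmi siph boi tslvc zol szps txr vlisr gcgf nnlk aokcb nnw
Hunk 3: at line 7 remove [gcgf,nnlk] add [vgj,qnp,drhbn] -> 13 lines: lmi siph boi tslvc zol szps txr vlisr vgj qnp drhbn aokcb nnw
Hunk 4: at line 8 remove [qnp,drhbn] add [hnfw,ino,bep] -> 14 lines: lmi siph boi tslvc zol szps txr vlisr vgj hnfw ino bep aokcb nnw
Final line 14: nnw

Answer: nnw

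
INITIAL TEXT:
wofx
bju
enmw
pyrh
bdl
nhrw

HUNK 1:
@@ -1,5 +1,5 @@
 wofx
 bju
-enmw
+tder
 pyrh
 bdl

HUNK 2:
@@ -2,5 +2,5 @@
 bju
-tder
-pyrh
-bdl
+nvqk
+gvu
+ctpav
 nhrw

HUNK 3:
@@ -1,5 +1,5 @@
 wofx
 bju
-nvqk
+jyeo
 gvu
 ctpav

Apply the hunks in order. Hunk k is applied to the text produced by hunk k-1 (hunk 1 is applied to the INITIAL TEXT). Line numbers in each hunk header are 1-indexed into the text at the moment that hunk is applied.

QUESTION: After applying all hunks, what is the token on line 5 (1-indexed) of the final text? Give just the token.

Hunk 1: at line 1 remove [enmw] add [tder] -> 6 lines: wofx bju tder pyrh bdl nhrw
Hunk 2: at line 2 remove [tder,pyrh,bdl] add [nvqk,gvu,ctpav] -> 6 lines: wofx bju nvqk gvu ctpav nhrw
Hunk 3: at line 1 remove [nvqk] add [jyeo] -> 6 lines: wofx bju jyeo gvu ctpav nhrw
Final line 5: ctpav

Answer: ctpav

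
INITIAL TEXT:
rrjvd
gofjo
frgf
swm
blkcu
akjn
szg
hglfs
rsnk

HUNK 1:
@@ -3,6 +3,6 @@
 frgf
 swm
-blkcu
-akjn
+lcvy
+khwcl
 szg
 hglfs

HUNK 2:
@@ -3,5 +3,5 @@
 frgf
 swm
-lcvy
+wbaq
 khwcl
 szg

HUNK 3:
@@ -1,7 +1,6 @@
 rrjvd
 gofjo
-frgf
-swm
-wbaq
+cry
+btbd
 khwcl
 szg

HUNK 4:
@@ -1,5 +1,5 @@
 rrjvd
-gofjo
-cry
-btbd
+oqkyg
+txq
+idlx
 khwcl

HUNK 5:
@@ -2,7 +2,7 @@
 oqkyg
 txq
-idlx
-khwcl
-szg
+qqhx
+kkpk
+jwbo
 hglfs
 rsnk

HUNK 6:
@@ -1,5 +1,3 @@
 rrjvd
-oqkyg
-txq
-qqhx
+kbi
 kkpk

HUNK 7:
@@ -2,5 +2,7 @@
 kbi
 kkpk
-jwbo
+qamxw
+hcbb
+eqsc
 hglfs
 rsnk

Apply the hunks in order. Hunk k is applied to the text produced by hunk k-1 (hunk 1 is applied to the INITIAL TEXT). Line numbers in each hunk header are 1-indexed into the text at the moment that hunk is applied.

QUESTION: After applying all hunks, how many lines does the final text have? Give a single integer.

Hunk 1: at line 3 remove [blkcu,akjn] add [lcvy,khwcl] -> 9 lines: rrjvd gofjo frgf swm lcvy khwcl szg hglfs rsnk
Hunk 2: at line 3 remove [lcvy] add [wbaq] -> 9 lines: rrjvd gofjo frgf swm wbaq khwcl szg hglfs rsnk
Hunk 3: at line 1 remove [frgf,swm,wbaq] add [cry,btbd] -> 8 lines: rrjvd gofjo cry btbd khwcl szg hglfs rsnk
Hunk 4: at line 1 remove [gofjo,cry,btbd] add [oqkyg,txq,idlx] -> 8 lines: rrjvd oqkyg txq idlx khwcl szg hglfs rsnk
Hunk 5: at line 2 remove [idlx,khwcl,szg] add [qqhx,kkpk,jwbo] -> 8 lines: rrjvd oqkyg txq qqhx kkpk jwbo hglfs rsnk
Hunk 6: at line 1 remove [oqkyg,txq,qqhx] add [kbi] -> 6 lines: rrjvd kbi kkpk jwbo hglfs rsnk
Hunk 7: at line 2 remove [jwbo] add [qamxw,hcbb,eqsc] -> 8 lines: rrjvd kbi kkpk qamxw hcbb eqsc hglfs rsnk
Final line count: 8

Answer: 8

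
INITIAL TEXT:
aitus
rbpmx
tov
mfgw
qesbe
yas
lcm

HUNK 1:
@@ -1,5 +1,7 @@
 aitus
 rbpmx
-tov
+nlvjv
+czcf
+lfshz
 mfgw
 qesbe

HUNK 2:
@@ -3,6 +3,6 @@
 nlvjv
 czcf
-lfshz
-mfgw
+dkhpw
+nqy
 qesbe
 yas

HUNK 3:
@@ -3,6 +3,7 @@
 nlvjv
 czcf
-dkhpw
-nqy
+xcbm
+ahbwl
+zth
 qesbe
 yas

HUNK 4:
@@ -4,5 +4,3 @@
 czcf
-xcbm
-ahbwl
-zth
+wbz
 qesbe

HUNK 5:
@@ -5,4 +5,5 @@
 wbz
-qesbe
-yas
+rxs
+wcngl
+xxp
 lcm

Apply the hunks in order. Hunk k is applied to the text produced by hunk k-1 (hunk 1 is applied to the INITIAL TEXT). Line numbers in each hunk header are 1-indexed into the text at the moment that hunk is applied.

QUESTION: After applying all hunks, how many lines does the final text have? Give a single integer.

Hunk 1: at line 1 remove [tov] add [nlvjv,czcf,lfshz] -> 9 lines: aitus rbpmx nlvjv czcf lfshz mfgw qesbe yas lcm
Hunk 2: at line 3 remove [lfshz,mfgw] add [dkhpw,nqy] -> 9 lines: aitus rbpmx nlvjv czcf dkhpw nqy qesbe yas lcm
Hunk 3: at line 3 remove [dkhpw,nqy] add [xcbm,ahbwl,zth] -> 10 lines: aitus rbpmx nlvjv czcf xcbm ahbwl zth qesbe yas lcm
Hunk 4: at line 4 remove [xcbm,ahbwl,zth] add [wbz] -> 8 lines: aitus rbpmx nlvjv czcf wbz qesbe yas lcm
Hunk 5: at line 5 remove [qesbe,yas] add [rxs,wcngl,xxp] -> 9 lines: aitus rbpmx nlvjv czcf wbz rxs wcngl xxp lcm
Final line count: 9

Answer: 9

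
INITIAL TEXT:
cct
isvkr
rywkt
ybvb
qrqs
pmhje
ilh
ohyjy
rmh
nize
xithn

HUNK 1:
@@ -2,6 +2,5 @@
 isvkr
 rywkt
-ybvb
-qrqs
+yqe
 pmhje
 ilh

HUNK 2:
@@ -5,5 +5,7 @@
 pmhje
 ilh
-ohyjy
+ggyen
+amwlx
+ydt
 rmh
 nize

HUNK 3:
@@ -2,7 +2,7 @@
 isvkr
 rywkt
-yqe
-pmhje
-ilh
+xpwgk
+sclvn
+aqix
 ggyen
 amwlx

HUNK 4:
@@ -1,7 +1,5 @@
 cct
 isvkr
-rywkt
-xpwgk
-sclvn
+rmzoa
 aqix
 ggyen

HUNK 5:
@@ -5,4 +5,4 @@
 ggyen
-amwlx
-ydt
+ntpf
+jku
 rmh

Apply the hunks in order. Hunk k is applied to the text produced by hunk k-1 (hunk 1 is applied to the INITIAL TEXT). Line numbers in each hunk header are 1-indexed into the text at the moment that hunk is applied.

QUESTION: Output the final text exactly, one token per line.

Answer: cct
isvkr
rmzoa
aqix
ggyen
ntpf
jku
rmh
nize
xithn

Derivation:
Hunk 1: at line 2 remove [ybvb,qrqs] add [yqe] -> 10 lines: cct isvkr rywkt yqe pmhje ilh ohyjy rmh nize xithn
Hunk 2: at line 5 remove [ohyjy] add [ggyen,amwlx,ydt] -> 12 lines: cct isvkr rywkt yqe pmhje ilh ggyen amwlx ydt rmh nize xithn
Hunk 3: at line 2 remove [yqe,pmhje,ilh] add [xpwgk,sclvn,aqix] -> 12 lines: cct isvkr rywkt xpwgk sclvn aqix ggyen amwlx ydt rmh nize xithn
Hunk 4: at line 1 remove [rywkt,xpwgk,sclvn] add [rmzoa] -> 10 lines: cct isvkr rmzoa aqix ggyen amwlx ydt rmh nize xithn
Hunk 5: at line 5 remove [amwlx,ydt] add [ntpf,jku] -> 10 lines: cct isvkr rmzoa aqix ggyen ntpf jku rmh nize xithn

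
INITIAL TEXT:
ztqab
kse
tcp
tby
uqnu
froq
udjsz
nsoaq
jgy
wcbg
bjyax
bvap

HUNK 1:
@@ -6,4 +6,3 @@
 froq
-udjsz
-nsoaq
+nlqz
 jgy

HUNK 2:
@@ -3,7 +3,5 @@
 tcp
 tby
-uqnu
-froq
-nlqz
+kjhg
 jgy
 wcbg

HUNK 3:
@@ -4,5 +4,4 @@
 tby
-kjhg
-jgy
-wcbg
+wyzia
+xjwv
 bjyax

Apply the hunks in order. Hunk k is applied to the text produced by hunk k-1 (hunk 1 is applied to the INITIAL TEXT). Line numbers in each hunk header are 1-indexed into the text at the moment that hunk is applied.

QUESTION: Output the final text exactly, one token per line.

Answer: ztqab
kse
tcp
tby
wyzia
xjwv
bjyax
bvap

Derivation:
Hunk 1: at line 6 remove [udjsz,nsoaq] add [nlqz] -> 11 lines: ztqab kse tcp tby uqnu froq nlqz jgy wcbg bjyax bvap
Hunk 2: at line 3 remove [uqnu,froq,nlqz] add [kjhg] -> 9 lines: ztqab kse tcp tby kjhg jgy wcbg bjyax bvap
Hunk 3: at line 4 remove [kjhg,jgy,wcbg] add [wyzia,xjwv] -> 8 lines: ztqab kse tcp tby wyzia xjwv bjyax bvap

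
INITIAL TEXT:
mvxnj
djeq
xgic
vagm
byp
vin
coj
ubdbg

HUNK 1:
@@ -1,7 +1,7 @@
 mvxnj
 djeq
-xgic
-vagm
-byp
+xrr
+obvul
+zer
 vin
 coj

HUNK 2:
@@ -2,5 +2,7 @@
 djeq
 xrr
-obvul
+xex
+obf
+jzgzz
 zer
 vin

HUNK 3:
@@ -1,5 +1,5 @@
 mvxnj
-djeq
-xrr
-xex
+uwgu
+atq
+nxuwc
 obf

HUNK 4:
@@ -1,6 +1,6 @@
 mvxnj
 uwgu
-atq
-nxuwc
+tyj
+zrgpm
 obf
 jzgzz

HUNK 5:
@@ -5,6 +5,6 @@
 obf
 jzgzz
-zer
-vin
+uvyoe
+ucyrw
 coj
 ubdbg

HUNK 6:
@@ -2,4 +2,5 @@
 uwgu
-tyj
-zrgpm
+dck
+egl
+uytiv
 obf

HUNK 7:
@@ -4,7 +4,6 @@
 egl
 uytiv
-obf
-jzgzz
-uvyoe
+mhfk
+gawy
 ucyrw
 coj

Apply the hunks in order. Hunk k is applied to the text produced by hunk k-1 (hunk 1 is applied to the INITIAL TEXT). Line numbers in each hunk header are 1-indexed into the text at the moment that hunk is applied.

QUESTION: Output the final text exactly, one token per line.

Answer: mvxnj
uwgu
dck
egl
uytiv
mhfk
gawy
ucyrw
coj
ubdbg

Derivation:
Hunk 1: at line 1 remove [xgic,vagm,byp] add [xrr,obvul,zer] -> 8 lines: mvxnj djeq xrr obvul zer vin coj ubdbg
Hunk 2: at line 2 remove [obvul] add [xex,obf,jzgzz] -> 10 lines: mvxnj djeq xrr xex obf jzgzz zer vin coj ubdbg
Hunk 3: at line 1 remove [djeq,xrr,xex] add [uwgu,atq,nxuwc] -> 10 lines: mvxnj uwgu atq nxuwc obf jzgzz zer vin coj ubdbg
Hunk 4: at line 1 remove [atq,nxuwc] add [tyj,zrgpm] -> 10 lines: mvxnj uwgu tyj zrgpm obf jzgzz zer vin coj ubdbg
Hunk 5: at line 5 remove [zer,vin] add [uvyoe,ucyrw] -> 10 lines: mvxnj uwgu tyj zrgpm obf jzgzz uvyoe ucyrw coj ubdbg
Hunk 6: at line 2 remove [tyj,zrgpm] add [dck,egl,uytiv] -> 11 lines: mvxnj uwgu dck egl uytiv obf jzgzz uvyoe ucyrw coj ubdbg
Hunk 7: at line 4 remove [obf,jzgzz,uvyoe] add [mhfk,gawy] -> 10 lines: mvxnj uwgu dck egl uytiv mhfk gawy ucyrw coj ubdbg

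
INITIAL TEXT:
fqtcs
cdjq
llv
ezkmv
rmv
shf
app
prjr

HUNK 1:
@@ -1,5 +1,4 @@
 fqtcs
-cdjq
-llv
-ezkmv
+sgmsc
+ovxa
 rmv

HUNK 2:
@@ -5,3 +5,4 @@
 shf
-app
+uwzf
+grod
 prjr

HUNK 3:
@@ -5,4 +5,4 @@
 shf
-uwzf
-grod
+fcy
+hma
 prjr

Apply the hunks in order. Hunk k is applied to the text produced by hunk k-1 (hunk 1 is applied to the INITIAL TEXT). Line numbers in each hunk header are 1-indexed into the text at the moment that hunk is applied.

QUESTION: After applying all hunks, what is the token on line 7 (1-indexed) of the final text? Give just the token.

Answer: hma

Derivation:
Hunk 1: at line 1 remove [cdjq,llv,ezkmv] add [sgmsc,ovxa] -> 7 lines: fqtcs sgmsc ovxa rmv shf app prjr
Hunk 2: at line 5 remove [app] add [uwzf,grod] -> 8 lines: fqtcs sgmsc ovxa rmv shf uwzf grod prjr
Hunk 3: at line 5 remove [uwzf,grod] add [fcy,hma] -> 8 lines: fqtcs sgmsc ovxa rmv shf fcy hma prjr
Final line 7: hma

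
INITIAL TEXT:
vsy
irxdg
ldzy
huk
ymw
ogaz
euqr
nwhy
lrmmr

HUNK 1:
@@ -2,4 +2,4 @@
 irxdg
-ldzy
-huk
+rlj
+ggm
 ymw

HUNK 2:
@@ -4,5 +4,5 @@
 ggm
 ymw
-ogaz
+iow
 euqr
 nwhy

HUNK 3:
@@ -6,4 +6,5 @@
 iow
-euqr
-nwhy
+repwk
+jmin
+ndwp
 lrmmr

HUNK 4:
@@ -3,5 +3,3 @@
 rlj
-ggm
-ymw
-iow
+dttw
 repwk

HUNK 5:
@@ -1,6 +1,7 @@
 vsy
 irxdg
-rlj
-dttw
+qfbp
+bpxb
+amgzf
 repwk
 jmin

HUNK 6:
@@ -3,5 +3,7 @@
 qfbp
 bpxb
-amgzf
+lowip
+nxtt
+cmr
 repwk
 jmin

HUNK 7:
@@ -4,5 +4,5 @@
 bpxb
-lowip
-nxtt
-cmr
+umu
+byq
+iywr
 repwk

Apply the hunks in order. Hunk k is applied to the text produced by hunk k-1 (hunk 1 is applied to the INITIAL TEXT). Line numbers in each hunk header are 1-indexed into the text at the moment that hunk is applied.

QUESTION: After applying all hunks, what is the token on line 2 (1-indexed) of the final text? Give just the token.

Hunk 1: at line 2 remove [ldzy,huk] add [rlj,ggm] -> 9 lines: vsy irxdg rlj ggm ymw ogaz euqr nwhy lrmmr
Hunk 2: at line 4 remove [ogaz] add [iow] -> 9 lines: vsy irxdg rlj ggm ymw iow euqr nwhy lrmmr
Hunk 3: at line 6 remove [euqr,nwhy] add [repwk,jmin,ndwp] -> 10 lines: vsy irxdg rlj ggm ymw iow repwk jmin ndwp lrmmr
Hunk 4: at line 3 remove [ggm,ymw,iow] add [dttw] -> 8 lines: vsy irxdg rlj dttw repwk jmin ndwp lrmmr
Hunk 5: at line 1 remove [rlj,dttw] add [qfbp,bpxb,amgzf] -> 9 lines: vsy irxdg qfbp bpxb amgzf repwk jmin ndwp lrmmr
Hunk 6: at line 3 remove [amgzf] add [lowip,nxtt,cmr] -> 11 lines: vsy irxdg qfbp bpxb lowip nxtt cmr repwk jmin ndwp lrmmr
Hunk 7: at line 4 remove [lowip,nxtt,cmr] add [umu,byq,iywr] -> 11 lines: vsy irxdg qfbp bpxb umu byq iywr repwk jmin ndwp lrmmr
Final line 2: irxdg

Answer: irxdg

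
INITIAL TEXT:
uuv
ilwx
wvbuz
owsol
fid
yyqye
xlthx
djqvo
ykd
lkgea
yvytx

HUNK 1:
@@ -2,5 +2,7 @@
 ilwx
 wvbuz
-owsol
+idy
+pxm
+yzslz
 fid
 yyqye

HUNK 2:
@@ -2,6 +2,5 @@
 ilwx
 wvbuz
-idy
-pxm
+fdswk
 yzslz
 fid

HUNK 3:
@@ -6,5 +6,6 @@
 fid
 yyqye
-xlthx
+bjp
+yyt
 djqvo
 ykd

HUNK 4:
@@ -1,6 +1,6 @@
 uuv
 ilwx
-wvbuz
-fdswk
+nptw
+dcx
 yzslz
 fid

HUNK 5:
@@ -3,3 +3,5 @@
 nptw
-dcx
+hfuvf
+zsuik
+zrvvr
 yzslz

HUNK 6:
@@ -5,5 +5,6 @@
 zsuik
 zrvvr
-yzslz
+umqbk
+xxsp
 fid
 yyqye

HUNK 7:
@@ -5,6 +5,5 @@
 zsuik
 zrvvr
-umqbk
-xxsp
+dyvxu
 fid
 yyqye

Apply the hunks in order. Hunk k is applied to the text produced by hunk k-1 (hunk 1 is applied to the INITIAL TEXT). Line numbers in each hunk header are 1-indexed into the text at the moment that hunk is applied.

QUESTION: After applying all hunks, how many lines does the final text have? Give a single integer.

Hunk 1: at line 2 remove [owsol] add [idy,pxm,yzslz] -> 13 lines: uuv ilwx wvbuz idy pxm yzslz fid yyqye xlthx djqvo ykd lkgea yvytx
Hunk 2: at line 2 remove [idy,pxm] add [fdswk] -> 12 lines: uuv ilwx wvbuz fdswk yzslz fid yyqye xlthx djqvo ykd lkgea yvytx
Hunk 3: at line 6 remove [xlthx] add [bjp,yyt] -> 13 lines: uuv ilwx wvbuz fdswk yzslz fid yyqye bjp yyt djqvo ykd lkgea yvytx
Hunk 4: at line 1 remove [wvbuz,fdswk] add [nptw,dcx] -> 13 lines: uuv ilwx nptw dcx yzslz fid yyqye bjp yyt djqvo ykd lkgea yvytx
Hunk 5: at line 3 remove [dcx] add [hfuvf,zsuik,zrvvr] -> 15 lines: uuv ilwx nptw hfuvf zsuik zrvvr yzslz fid yyqye bjp yyt djqvo ykd lkgea yvytx
Hunk 6: at line 5 remove [yzslz] add [umqbk,xxsp] -> 16 lines: uuv ilwx nptw hfuvf zsuik zrvvr umqbk xxsp fid yyqye bjp yyt djqvo ykd lkgea yvytx
Hunk 7: at line 5 remove [umqbk,xxsp] add [dyvxu] -> 15 lines: uuv ilwx nptw hfuvf zsuik zrvvr dyvxu fid yyqye bjp yyt djqvo ykd lkgea yvytx
Final line count: 15

Answer: 15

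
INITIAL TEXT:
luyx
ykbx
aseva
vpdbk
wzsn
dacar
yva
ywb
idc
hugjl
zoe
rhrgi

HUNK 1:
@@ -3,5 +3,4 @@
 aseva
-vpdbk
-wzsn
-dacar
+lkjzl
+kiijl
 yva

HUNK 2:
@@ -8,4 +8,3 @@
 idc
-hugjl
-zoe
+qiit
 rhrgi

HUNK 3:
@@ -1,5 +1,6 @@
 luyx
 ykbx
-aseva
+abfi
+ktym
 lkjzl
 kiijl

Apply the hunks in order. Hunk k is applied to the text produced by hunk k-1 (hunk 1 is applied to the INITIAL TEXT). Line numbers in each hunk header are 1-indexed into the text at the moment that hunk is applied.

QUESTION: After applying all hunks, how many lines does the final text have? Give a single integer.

Hunk 1: at line 3 remove [vpdbk,wzsn,dacar] add [lkjzl,kiijl] -> 11 lines: luyx ykbx aseva lkjzl kiijl yva ywb idc hugjl zoe rhrgi
Hunk 2: at line 8 remove [hugjl,zoe] add [qiit] -> 10 lines: luyx ykbx aseva lkjzl kiijl yva ywb idc qiit rhrgi
Hunk 3: at line 1 remove [aseva] add [abfi,ktym] -> 11 lines: luyx ykbx abfi ktym lkjzl kiijl yva ywb idc qiit rhrgi
Final line count: 11

Answer: 11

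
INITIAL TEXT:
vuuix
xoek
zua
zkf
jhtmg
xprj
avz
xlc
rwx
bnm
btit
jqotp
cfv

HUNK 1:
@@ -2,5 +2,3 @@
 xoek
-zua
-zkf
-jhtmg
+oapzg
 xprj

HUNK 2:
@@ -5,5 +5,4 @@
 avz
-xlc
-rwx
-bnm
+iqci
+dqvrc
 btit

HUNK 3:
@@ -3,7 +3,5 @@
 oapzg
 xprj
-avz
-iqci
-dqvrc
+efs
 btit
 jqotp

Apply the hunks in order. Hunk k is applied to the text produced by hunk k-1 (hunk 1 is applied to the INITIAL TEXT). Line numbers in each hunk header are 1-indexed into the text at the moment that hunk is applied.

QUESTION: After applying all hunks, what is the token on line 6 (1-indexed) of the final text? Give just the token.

Hunk 1: at line 2 remove [zua,zkf,jhtmg] add [oapzg] -> 11 lines: vuuix xoek oapzg xprj avz xlc rwx bnm btit jqotp cfv
Hunk 2: at line 5 remove [xlc,rwx,bnm] add [iqci,dqvrc] -> 10 lines: vuuix xoek oapzg xprj avz iqci dqvrc btit jqotp cfv
Hunk 3: at line 3 remove [avz,iqci,dqvrc] add [efs] -> 8 lines: vuuix xoek oapzg xprj efs btit jqotp cfv
Final line 6: btit

Answer: btit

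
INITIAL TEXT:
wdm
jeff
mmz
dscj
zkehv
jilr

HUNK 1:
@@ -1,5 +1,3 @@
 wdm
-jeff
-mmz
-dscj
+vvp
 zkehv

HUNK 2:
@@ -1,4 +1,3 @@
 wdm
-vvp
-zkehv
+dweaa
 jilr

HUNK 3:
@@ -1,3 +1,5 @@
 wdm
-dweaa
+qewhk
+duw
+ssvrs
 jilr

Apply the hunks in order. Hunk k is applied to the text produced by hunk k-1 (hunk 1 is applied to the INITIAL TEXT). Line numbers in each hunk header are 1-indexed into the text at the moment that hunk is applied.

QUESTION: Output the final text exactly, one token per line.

Hunk 1: at line 1 remove [jeff,mmz,dscj] add [vvp] -> 4 lines: wdm vvp zkehv jilr
Hunk 2: at line 1 remove [vvp,zkehv] add [dweaa] -> 3 lines: wdm dweaa jilr
Hunk 3: at line 1 remove [dweaa] add [qewhk,duw,ssvrs] -> 5 lines: wdm qewhk duw ssvrs jilr

Answer: wdm
qewhk
duw
ssvrs
jilr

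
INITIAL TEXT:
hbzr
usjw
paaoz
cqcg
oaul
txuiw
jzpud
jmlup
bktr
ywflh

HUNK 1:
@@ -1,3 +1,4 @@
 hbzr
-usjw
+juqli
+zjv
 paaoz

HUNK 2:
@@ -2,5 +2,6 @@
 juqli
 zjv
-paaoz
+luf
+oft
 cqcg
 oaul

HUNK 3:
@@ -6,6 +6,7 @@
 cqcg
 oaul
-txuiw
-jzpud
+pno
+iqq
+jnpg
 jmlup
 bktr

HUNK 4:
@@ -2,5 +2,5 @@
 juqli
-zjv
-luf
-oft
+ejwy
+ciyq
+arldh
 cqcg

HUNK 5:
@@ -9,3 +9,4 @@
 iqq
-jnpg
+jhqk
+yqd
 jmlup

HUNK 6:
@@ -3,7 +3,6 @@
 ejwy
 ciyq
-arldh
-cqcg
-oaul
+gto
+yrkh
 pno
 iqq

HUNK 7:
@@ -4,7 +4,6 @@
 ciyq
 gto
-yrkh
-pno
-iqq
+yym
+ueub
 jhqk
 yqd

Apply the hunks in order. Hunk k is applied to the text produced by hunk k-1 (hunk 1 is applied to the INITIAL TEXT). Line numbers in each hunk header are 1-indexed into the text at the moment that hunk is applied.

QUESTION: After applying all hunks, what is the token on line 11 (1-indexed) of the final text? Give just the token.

Answer: bktr

Derivation:
Hunk 1: at line 1 remove [usjw] add [juqli,zjv] -> 11 lines: hbzr juqli zjv paaoz cqcg oaul txuiw jzpud jmlup bktr ywflh
Hunk 2: at line 2 remove [paaoz] add [luf,oft] -> 12 lines: hbzr juqli zjv luf oft cqcg oaul txuiw jzpud jmlup bktr ywflh
Hunk 3: at line 6 remove [txuiw,jzpud] add [pno,iqq,jnpg] -> 13 lines: hbzr juqli zjv luf oft cqcg oaul pno iqq jnpg jmlup bktr ywflh
Hunk 4: at line 2 remove [zjv,luf,oft] add [ejwy,ciyq,arldh] -> 13 lines: hbzr juqli ejwy ciyq arldh cqcg oaul pno iqq jnpg jmlup bktr ywflh
Hunk 5: at line 9 remove [jnpg] add [jhqk,yqd] -> 14 lines: hbzr juqli ejwy ciyq arldh cqcg oaul pno iqq jhqk yqd jmlup bktr ywflh
Hunk 6: at line 3 remove [arldh,cqcg,oaul] add [gto,yrkh] -> 13 lines: hbzr juqli ejwy ciyq gto yrkh pno iqq jhqk yqd jmlup bktr ywflh
Hunk 7: at line 4 remove [yrkh,pno,iqq] add [yym,ueub] -> 12 lines: hbzr juqli ejwy ciyq gto yym ueub jhqk yqd jmlup bktr ywflh
Final line 11: bktr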